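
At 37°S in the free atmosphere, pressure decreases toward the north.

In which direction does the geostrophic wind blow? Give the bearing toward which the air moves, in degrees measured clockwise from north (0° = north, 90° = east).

The pressure-gradient force points toward the north (bearing 000°).
Geostrophic balance: in the Southern Hemisphere the Coriolis force deflects motion to the left, so the geostrophic wind blows 90° to the left of the pressure-gradient force (low pressure on the right).
Rotating 000° by 90° counterclockwise gives 270° — the wind blows toward the west.

270°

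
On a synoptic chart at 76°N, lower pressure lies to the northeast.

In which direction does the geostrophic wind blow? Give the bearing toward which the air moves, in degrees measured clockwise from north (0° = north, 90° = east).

135°

The pressure-gradient force points toward the northeast (bearing 045°).
Geostrophic balance: in the Northern Hemisphere the Coriolis force deflects motion to the right, so the geostrophic wind blows 90° to the right of the pressure-gradient force (low pressure on the left).
Rotating 045° by 90° clockwise gives 135° — the wind blows toward the southeast.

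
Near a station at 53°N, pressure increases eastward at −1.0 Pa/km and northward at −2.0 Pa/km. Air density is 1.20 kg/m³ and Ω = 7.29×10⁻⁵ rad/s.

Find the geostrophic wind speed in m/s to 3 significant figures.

16.0 m/s

Coriolis parameter at 53°N:
f = 2Ω sin φ = 2 × 7.29×10⁻⁵ × sin 53° = 1.16×10⁻⁴ s⁻¹
Component geostrophic relations (x east, y north):
u_g = −(1/(fρ)) ∂P/∂y,  v_g = (1/(fρ)) ∂P/∂x
u_g = −(−2.0×10⁻³)/(1.16×10⁻⁴ × 1.20) = 14.3 m/s;  v_g = (−1.0×10⁻³)/(1.16×10⁻⁴ × 1.20) = −7.16 m/s
|V_g| = √(u_g² + v_g²) = 16.0 m/s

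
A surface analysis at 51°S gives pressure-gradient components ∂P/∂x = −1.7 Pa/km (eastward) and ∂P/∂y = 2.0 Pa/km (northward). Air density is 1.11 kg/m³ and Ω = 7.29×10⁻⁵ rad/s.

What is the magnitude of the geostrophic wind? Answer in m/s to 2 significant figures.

21 m/s

Coriolis parameter at 51°S:
f = 2Ω sin φ = 2 × 7.29×10⁻⁵ × sin 51° = 1.13×10⁻⁴ s⁻¹
In the Southern Hemisphere f is negative: f = −1.13×10⁻⁴ s⁻¹.
Component geostrophic relations (x east, y north):
u_g = −(1/(fρ)) ∂P/∂y,  v_g = (1/(fρ)) ∂P/∂x
u_g = −(2.0×10⁻³)/(−1.13×10⁻⁴ × 1.11) = 15.9 m/s;  v_g = (−1.7×10⁻³)/(−1.13×10⁻⁴ × 1.11) = 13.5 m/s
|V_g| = √(u_g² + v_g²) = 20.9 m/s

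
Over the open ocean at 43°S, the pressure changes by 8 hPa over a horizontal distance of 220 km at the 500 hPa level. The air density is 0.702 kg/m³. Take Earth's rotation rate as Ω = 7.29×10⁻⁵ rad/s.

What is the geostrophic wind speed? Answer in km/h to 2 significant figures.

190 km/h

Coriolis parameter at 43°S:
f = 2Ω sin φ = 2 × 7.29×10⁻⁵ × sin 43° = 9.94×10⁻⁵ s⁻¹
Pressure gradient: |∂P/∂n| = 800 Pa / 220000 m = 3.64×10⁻³ Pa/m
Geostrophic balance (pressure-gradient force = Coriolis force):
V_g = (1/(fρ)) |∂P/∂n| = 3.64×10⁻³ / (9.94×10⁻⁵ × 0.702) = 52.1 m/s
Converting: 52.1 m/s × 3.6 = 190 km/h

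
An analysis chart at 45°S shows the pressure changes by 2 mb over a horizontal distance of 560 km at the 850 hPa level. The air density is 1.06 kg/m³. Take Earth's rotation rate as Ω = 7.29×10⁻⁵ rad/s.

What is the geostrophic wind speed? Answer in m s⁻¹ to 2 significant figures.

Coriolis parameter at 45°S:
f = 2Ω sin φ = 2 × 7.29×10⁻⁵ × sin 45° = 1.03×10⁻⁴ s⁻¹
Pressure gradient: |∂P/∂n| = 200 Pa / 560000 m = 3.57×10⁻⁴ Pa/m
Geostrophic balance (pressure-gradient force = Coriolis force):
V_g = (1/(fρ)) |∂P/∂n| = 3.57×10⁻⁴ / (1.03×10⁻⁴ × 1.06) = 3.27 m/s

3.3 m s⁻¹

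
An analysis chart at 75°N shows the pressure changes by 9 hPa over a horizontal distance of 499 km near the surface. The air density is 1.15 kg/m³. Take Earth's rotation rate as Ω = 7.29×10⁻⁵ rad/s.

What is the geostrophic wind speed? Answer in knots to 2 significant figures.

Coriolis parameter at 75°N:
f = 2Ω sin φ = 2 × 7.29×10⁻⁵ × sin 75° = 1.41×10⁻⁴ s⁻¹
Pressure gradient: |∂P/∂n| = 900 Pa / 499000 m = 1.80×10⁻³ Pa/m
Geostrophic balance (pressure-gradient force = Coriolis force):
V_g = (1/(fρ)) |∂P/∂n| = 1.80×10⁻³ / (1.41×10⁻⁴ × 1.15) = 11.1 m/s
Converting: 11.1 m/s × 1.944 = 22 knots

22 knots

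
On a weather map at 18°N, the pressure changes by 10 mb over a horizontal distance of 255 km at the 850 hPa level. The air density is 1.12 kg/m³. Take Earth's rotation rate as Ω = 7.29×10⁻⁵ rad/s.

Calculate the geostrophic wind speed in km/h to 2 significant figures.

Coriolis parameter at 18°N:
f = 2Ω sin φ = 2 × 7.29×10⁻⁵ × sin 18° = 4.51×10⁻⁵ s⁻¹
Pressure gradient: |∂P/∂n| = 1000 Pa / 255000 m = 3.92×10⁻³ Pa/m
Geostrophic balance (pressure-gradient force = Coriolis force):
V_g = (1/(fρ)) |∂P/∂n| = 3.92×10⁻³ / (4.51×10⁻⁵ × 1.12) = 77.7 m/s
Converting: 77.7 m/s × 3.6 = 280 km/h

280 km/h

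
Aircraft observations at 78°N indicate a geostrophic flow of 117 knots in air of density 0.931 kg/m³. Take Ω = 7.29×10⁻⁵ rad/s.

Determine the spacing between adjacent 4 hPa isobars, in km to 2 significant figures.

50 km

Coriolis parameter at 78°N:
f = 2Ω sin φ = 2 × 7.29×10⁻⁵ × sin 78° = 1.43×10⁻⁴ s⁻¹
Wind speed in SI: 117 knots = 60.2 m/s
Geostrophic balance rearranged: |∂P/∂n| = f ρ V_g
|∂P/∂n| = 1.43×10⁻⁴ × 0.931 × 60.2 = 7.99×10⁻³ Pa/m
Isobar spacing: Δn = ΔP/|∂P/∂n| = 400 Pa / 7.99×10⁻³ Pa/m = 50052 m ≈ 50 km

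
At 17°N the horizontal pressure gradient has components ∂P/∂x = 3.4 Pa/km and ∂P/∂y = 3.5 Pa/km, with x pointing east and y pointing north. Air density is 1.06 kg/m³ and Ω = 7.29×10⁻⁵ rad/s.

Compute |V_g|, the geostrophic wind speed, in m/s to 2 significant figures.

Coriolis parameter at 17°N:
f = 2Ω sin φ = 2 × 7.29×10⁻⁵ × sin 17° = 4.26×10⁻⁵ s⁻¹
Component geostrophic relations (x east, y north):
u_g = −(1/(fρ)) ∂P/∂y,  v_g = (1/(fρ)) ∂P/∂x
u_g = −(3.5×10⁻³)/(4.26×10⁻⁵ × 1.06) = −77.5 m/s;  v_g = (3.4×10⁻³)/(4.26×10⁻⁵ × 1.06) = 75.2 m/s
|V_g| = √(u_g² + v_g²) = 108 m/s

110 m/s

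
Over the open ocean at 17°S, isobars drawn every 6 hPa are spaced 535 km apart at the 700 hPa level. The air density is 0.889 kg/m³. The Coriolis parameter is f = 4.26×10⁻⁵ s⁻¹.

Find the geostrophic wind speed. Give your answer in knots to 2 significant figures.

58 knots

Pressure gradient: |∂P/∂n| = 600 Pa / 535000 m = 1.12×10⁻³ Pa/m
Geostrophic balance (pressure-gradient force = Coriolis force):
V_g = (1/(fρ)) |∂P/∂n| = 1.12×10⁻³ / (4.26×10⁻⁵ × 0.889) = 29.6 m/s
Converting: 29.6 m/s × 1.944 = 58 knots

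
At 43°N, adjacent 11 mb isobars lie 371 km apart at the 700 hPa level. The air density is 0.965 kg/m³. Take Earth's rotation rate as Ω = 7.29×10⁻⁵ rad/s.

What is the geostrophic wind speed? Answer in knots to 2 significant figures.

Coriolis parameter at 43°N:
f = 2Ω sin φ = 2 × 7.29×10⁻⁵ × sin 43° = 9.94×10⁻⁵ s⁻¹
Pressure gradient: |∂P/∂n| = 1100 Pa / 371000 m = 2.96×10⁻³ Pa/m
Geostrophic balance (pressure-gradient force = Coriolis force):
V_g = (1/(fρ)) |∂P/∂n| = 2.96×10⁻³ / (9.94×10⁻⁵ × 0.965) = 30.9 m/s
Converting: 30.9 m/s × 1.944 = 60 knots

60 knots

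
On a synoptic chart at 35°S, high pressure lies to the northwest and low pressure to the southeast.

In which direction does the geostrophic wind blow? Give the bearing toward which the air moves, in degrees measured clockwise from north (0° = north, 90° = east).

045°

The pressure-gradient force points toward the southeast (bearing 135°).
Geostrophic balance: in the Southern Hemisphere the Coriolis force deflects motion to the left, so the geostrophic wind blows 90° to the left of the pressure-gradient force (low pressure on the right).
Rotating 135° by 90° counterclockwise gives 045° — the wind blows toward the northeast.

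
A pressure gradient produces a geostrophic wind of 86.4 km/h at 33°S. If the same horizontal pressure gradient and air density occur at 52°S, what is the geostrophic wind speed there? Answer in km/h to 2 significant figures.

With the same pressure gradient and density, V_g ∝ 1/f ∝ 1/sin φ.
V₂ = V₁ · sin φ₁ / sin φ₂ = 86.4 × sin 33° / sin 52°
V₂ = 86.4 × 0.5446/0.7880 = 60 km/h

60 km/h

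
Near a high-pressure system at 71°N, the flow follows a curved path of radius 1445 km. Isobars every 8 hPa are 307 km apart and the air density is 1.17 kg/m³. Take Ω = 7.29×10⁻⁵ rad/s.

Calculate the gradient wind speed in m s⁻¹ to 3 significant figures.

Coriolis parameter at 71°N:
f = 2Ω sin φ = 2 × 7.29×10⁻⁵ × sin 71° = 1.38×10⁻⁴ s⁻¹
Pressure gradient: |∂P/∂n| = 800 Pa / 307000 m = 2.61×10⁻³ Pa/m
Geostrophic speed: V_g = |∂P/∂n|/(fρ) = 2.61×10⁻³/(1.38×10⁻⁴ × 1.17) = 16.2 m/s
Around a high, pressure-gradient force acts outward with centrifugal, so Coriolis balances both:
fV = (1/ρ)|∂P/∂n| + V²/R  →  V² − fR·V + fR·V_g = 0
With fR = 1.38×10⁻⁴ × 1445×10³ m = 199 m/s:
V = [fR − √((fR)² − 4 fR V_g)]/2 = [199 − √(199² − 4×199×16.2)]/2 = 17.7 m/s
Supergeostrophic (V > V_g = 16.2 m/s), as expected around a high.

17.7 m s⁻¹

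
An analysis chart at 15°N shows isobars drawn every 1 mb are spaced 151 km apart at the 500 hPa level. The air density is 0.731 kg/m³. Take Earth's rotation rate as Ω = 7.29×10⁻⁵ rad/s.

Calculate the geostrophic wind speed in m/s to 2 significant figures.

24 m/s

Coriolis parameter at 15°N:
f = 2Ω sin φ = 2 × 7.29×10⁻⁵ × sin 15° = 3.77×10⁻⁵ s⁻¹
Pressure gradient: |∂P/∂n| = 100 Pa / 151000 m = 6.62×10⁻⁴ Pa/m
Geostrophic balance (pressure-gradient force = Coriolis force):
V_g = (1/(fρ)) |∂P/∂n| = 6.62×10⁻⁴ / (3.77×10⁻⁵ × 0.731) = 24.0 m/s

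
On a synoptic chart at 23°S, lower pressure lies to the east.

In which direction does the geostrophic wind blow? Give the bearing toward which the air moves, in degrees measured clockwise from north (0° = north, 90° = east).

000°

The pressure-gradient force points toward the east (bearing 090°).
Geostrophic balance: in the Southern Hemisphere the Coriolis force deflects motion to the left, so the geostrophic wind blows 90° to the left of the pressure-gradient force (low pressure on the right).
Rotating 090° by 90° counterclockwise gives 000° — the wind blows toward the north.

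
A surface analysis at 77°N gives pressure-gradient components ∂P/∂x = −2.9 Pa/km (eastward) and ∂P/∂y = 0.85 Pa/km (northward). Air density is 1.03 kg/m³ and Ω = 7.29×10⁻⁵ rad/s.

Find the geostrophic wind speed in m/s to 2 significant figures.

21 m/s

Coriolis parameter at 77°N:
f = 2Ω sin φ = 2 × 7.29×10⁻⁵ × sin 77° = 1.42×10⁻⁴ s⁻¹
Component geostrophic relations (x east, y north):
u_g = −(1/(fρ)) ∂P/∂y,  v_g = (1/(fρ)) ∂P/∂x
u_g = −(0.85×10⁻³)/(1.42×10⁻⁴ × 1.03) = −5.81 m/s;  v_g = (−2.9×10⁻³)/(1.42×10⁻⁴ × 1.03) = −19.8 m/s
|V_g| = √(u_g² + v_g²) = 20.7 m/s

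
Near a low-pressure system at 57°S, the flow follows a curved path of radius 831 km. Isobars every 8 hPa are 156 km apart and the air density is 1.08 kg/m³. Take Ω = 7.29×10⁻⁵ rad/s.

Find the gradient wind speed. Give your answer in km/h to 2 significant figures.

Coriolis parameter at 57°S:
f = 2Ω sin φ = 2 × 7.29×10⁻⁵ × sin 57° = 1.22×10⁻⁴ s⁻¹
Pressure gradient: |∂P/∂n| = 800 Pa / 156000 m = 5.13×10⁻³ Pa/m
Geostrophic speed: V_g = |∂P/∂n|/(fρ) = 5.13×10⁻³/(1.22×10⁻⁴ × 1.08) = 38.8 m/s
Around a low, centrifugal force acts outward with Coriolis, so pressure-gradient force balances both:
(1/ρ)|∂P/∂n| = fV + V²/R  →  V² + fR·V − fR·V_g = 0
With fR = 1.22×10⁻⁴ × 831×10³ m = 102 m/s:
V = [−fR + √((fR)² + 4 fR V_g)]/2 = [−102 + √(102² + 4×102×38.8)]/2 = 30 m/s
Subgeostrophic (V < V_g = 38.8 m/s), as expected around a low.
Converting: 30 m/s × 3.6 = 110 km/h

110 km/h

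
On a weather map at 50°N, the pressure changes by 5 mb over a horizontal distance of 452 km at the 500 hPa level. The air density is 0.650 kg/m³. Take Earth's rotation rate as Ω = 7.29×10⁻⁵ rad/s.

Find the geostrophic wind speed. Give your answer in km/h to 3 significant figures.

Coriolis parameter at 50°N:
f = 2Ω sin φ = 2 × 7.29×10⁻⁵ × sin 50° = 1.12×10⁻⁴ s⁻¹
Pressure gradient: |∂P/∂n| = 500 Pa / 452000 m = 1.11×10⁻³ Pa/m
Geostrophic balance (pressure-gradient force = Coriolis force):
V_g = (1/(fρ)) |∂P/∂n| = 1.11×10⁻³ / (1.12×10⁻⁴ × 0.650) = 15.2 m/s
Converting: 15.2 m/s × 3.6 = 54.9 km/h

54.9 km/h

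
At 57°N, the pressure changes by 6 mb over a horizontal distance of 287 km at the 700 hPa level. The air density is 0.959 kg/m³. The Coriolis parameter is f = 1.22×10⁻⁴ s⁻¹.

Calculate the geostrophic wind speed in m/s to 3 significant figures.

17.9 m/s

Pressure gradient: |∂P/∂n| = 600 Pa / 287000 m = 2.09×10⁻³ Pa/m
Geostrophic balance (pressure-gradient force = Coriolis force):
V_g = (1/(fρ)) |∂P/∂n| = 2.09×10⁻³ / (1.22×10⁻⁴ × 0.959) = 17.9 m/s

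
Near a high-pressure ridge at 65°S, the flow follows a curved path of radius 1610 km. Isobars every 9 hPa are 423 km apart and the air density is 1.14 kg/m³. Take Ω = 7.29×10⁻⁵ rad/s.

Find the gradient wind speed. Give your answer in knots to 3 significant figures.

29.6 knots

Coriolis parameter at 65°S:
f = 2Ω sin φ = 2 × 7.29×10⁻⁵ × sin 65° = 1.32×10⁻⁴ s⁻¹
Pressure gradient: |∂P/∂n| = 900 Pa / 423000 m = 2.13×10⁻³ Pa/m
Geostrophic speed: V_g = |∂P/∂n|/(fρ) = 2.13×10⁻³/(1.32×10⁻⁴ × 1.14) = 14.1 m/s
Around a high, pressure-gradient force acts outward with centrifugal, so Coriolis balances both:
fV = (1/ρ)|∂P/∂n| + V²/R  →  V² − fR·V + fR·V_g = 0
With fR = 1.32×10⁻⁴ × 1610×10³ m = 213 m/s:
V = [fR − √((fR)² − 4 fR V_g)]/2 = [213 − √(213² − 4×213×14.1)]/2 = 15.2 m/s
Supergeostrophic (V > V_g = 14.1 m/s), as expected around a high.
Converting: 15.2 m/s × 1.944 = 29.6 knots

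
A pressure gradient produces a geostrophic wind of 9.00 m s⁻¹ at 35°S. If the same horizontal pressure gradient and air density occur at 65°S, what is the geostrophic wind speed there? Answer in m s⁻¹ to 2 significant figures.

With the same pressure gradient and density, V_g ∝ 1/f ∝ 1/sin φ.
V₂ = V₁ · sin φ₁ / sin φ₂ = 9.00 × sin 35° / sin 65°
V₂ = 9.00 × 0.5736/0.9063 = 5.7 m s⁻¹

5.7 m s⁻¹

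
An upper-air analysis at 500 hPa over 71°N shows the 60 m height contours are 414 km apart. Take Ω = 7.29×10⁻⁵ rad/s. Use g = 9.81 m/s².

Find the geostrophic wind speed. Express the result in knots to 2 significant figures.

20 knots

Coriolis parameter at 71°N:
f = 2Ω sin φ = 2 × 7.29×10⁻⁵ × sin 71° = 1.38×10⁻⁴ s⁻¹
Height gradient: |∂Z/∂n| = 60 m / 414000 m = 1.45×10⁻⁴
On a pressure surface, geostrophic balance gives V_g = (g/f)|∂Z/∂n|:
V_g = 9.81 × 1.45×10⁻⁴ / 1.38×10⁻⁴ = 10.3 m/s
Converting: 10.3 m/s × 1.944 = 20 knots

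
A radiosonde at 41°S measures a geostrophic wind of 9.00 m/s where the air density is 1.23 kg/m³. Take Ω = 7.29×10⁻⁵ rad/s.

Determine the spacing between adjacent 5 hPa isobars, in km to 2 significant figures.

470 km

Coriolis parameter at 41°S:
f = 2Ω sin φ = 2 × 7.29×10⁻⁵ × sin 41° = 9.57×10⁻⁵ s⁻¹
Geostrophic balance rearranged: |∂P/∂n| = f ρ V_g
|∂P/∂n| = 9.57×10⁻⁵ × 1.23 × 9.00 = 1.06×10⁻³ Pa/m
Isobar spacing: Δn = ΔP/|∂P/∂n| = 500 Pa / 1.06×10⁻³ Pa/m = 472196 m ≈ 470 km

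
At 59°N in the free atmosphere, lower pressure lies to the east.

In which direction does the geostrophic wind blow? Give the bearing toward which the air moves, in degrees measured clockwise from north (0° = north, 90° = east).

180°

The pressure-gradient force points toward the east (bearing 090°).
Geostrophic balance: in the Northern Hemisphere the Coriolis force deflects motion to the right, so the geostrophic wind blows 90° to the right of the pressure-gradient force (low pressure on the left).
Rotating 090° by 90° clockwise gives 180° — the wind blows toward the south.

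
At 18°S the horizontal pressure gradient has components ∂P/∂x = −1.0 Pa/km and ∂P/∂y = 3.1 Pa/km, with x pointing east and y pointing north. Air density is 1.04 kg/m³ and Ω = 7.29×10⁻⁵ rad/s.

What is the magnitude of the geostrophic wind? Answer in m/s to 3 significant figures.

69.5 m/s

Coriolis parameter at 18°S:
f = 2Ω sin φ = 2 × 7.29×10⁻⁵ × sin 18° = 4.51×10⁻⁵ s⁻¹
In the Southern Hemisphere f is negative: f = −4.51×10⁻⁵ s⁻¹.
Component geostrophic relations (x east, y north):
u_g = −(1/(fρ)) ∂P/∂y,  v_g = (1/(fρ)) ∂P/∂x
u_g = −(3.1×10⁻³)/(−4.51×10⁻⁵ × 1.04) = 66.2 m/s;  v_g = (−1.0×10⁻³)/(−4.51×10⁻⁵ × 1.04) = 21.3 m/s
|V_g| = √(u_g² + v_g²) = 69.5 m/s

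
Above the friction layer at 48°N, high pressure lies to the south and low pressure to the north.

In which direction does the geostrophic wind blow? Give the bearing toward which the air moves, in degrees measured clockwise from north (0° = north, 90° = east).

The pressure-gradient force points toward the north (bearing 000°).
Geostrophic balance: in the Northern Hemisphere the Coriolis force deflects motion to the right, so the geostrophic wind blows 90° to the right of the pressure-gradient force (low pressure on the left).
Rotating 000° by 90° clockwise gives 090° — the wind blows toward the east.

090°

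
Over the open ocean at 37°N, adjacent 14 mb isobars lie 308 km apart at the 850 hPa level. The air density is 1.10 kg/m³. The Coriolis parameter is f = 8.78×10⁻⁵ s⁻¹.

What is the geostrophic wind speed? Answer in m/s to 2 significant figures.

Pressure gradient: |∂P/∂n| = 1400 Pa / 308000 m = 4.55×10⁻³ Pa/m
Geostrophic balance (pressure-gradient force = Coriolis force):
V_g = (1/(fρ)) |∂P/∂n| = 4.55×10⁻³ / (8.78×10⁻⁵ × 1.10) = 47.1 m/s

47 m/s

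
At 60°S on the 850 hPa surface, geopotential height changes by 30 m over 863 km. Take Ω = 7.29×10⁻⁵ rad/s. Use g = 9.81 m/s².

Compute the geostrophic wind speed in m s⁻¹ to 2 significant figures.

2.7 m s⁻¹

Coriolis parameter at 60°S:
f = 2Ω sin φ = 2 × 7.29×10⁻⁵ × sin 60° = 1.26×10⁻⁴ s⁻¹
Height gradient: |∂Z/∂n| = 30 m / 863000 m = 3.48×10⁻⁵
On a pressure surface, geostrophic balance gives V_g = (g/f)|∂Z/∂n|:
V_g = 9.81 × 3.48×10⁻⁵ / 1.26×10⁻⁴ = 2.70 m/s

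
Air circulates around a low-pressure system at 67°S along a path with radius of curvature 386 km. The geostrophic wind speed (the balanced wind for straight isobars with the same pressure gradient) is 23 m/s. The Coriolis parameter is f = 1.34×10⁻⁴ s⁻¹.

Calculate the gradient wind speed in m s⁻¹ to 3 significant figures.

Around a low, centrifugal force acts outward with Coriolis, so pressure-gradient force balances both:
(1/ρ)|∂P/∂n| = fV + V²/R  →  V² + fR·V − fR·V_g = 0
With fR = 1.34×10⁻⁴ × 386×10³ m = 51.7 m/s:
V = [−fR + √((fR)² + 4 fR V_g)]/2 = [−51.7 + √(51.7² + 4×51.7×23)]/2 = 17.2 m/s
Subgeostrophic (V < V_g = 23 m/s), as expected around a low.

17.2 m s⁻¹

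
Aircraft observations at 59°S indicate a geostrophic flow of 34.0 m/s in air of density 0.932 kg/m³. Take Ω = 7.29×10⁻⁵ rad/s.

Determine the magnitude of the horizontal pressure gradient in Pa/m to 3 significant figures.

Coriolis parameter at 59°S:
f = 2Ω sin φ = 2 × 7.29×10⁻⁵ × sin 59° = 1.25×10⁻⁴ s⁻¹
Geostrophic balance rearranged: |∂P/∂n| = f ρ V_g
|∂P/∂n| = 1.25×10⁻⁴ × 0.932 × 34.0 = 3.96×10⁻³ Pa/m

3.96×10⁻³ Pa/m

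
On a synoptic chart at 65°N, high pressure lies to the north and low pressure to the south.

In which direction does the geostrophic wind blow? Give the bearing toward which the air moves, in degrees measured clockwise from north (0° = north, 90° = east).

270°

The pressure-gradient force points toward the south (bearing 180°).
Geostrophic balance: in the Northern Hemisphere the Coriolis force deflects motion to the right, so the geostrophic wind blows 90° to the right of the pressure-gradient force (low pressure on the left).
Rotating 180° by 90° clockwise gives 270° — the wind blows toward the west.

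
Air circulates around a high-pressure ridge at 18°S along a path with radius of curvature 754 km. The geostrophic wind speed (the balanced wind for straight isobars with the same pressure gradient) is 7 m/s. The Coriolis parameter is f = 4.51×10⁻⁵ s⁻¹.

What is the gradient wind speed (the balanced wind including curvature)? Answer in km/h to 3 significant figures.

Around a high, pressure-gradient force acts outward with centrifugal, so Coriolis balances both:
fV = (1/ρ)|∂P/∂n| + V²/R  →  V² − fR·V + fR·V_g = 0
With fR = 4.51×10⁻⁵ × 754×10³ m = 34.0 m/s:
V = [fR − √((fR)² − 4 fR V_g)]/2 = [34.0 − √(34.0² − 4×34.0×7)]/2 = 9.86 m/s
Supergeostrophic (V > V_g = 7 m/s), as expected around a high.
Converting: 9.86 m/s × 3.6 = 35.5 km/h

35.5 km/h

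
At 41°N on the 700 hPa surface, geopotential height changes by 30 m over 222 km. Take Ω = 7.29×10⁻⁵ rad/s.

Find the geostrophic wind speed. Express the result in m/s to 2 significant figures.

Coriolis parameter at 41°N:
f = 2Ω sin φ = 2 × 7.29×10⁻⁵ × sin 41° = 9.57×10⁻⁵ s⁻¹
Height gradient: |∂Z/∂n| = 30 m / 222000 m = 1.35×10⁻⁴
On a pressure surface, geostrophic balance gives V_g = (g/f)|∂Z/∂n|:
V_g = 9.81 × 1.35×10⁻⁴ / 9.57×10⁻⁵ = 13.9 m/s

14 m/s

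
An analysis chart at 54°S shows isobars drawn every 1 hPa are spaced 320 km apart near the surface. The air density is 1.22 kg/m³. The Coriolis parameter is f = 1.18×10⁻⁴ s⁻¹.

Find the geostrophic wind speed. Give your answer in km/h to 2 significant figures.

Pressure gradient: |∂P/∂n| = 100 Pa / 320000 m = 3.12×10⁻⁴ Pa/m
Geostrophic balance (pressure-gradient force = Coriolis force):
V_g = (1/(fρ)) |∂P/∂n| = 3.12×10⁻⁴ / (1.18×10⁻⁴ × 1.22) = 2.17 m/s
Converting: 2.17 m/s × 3.6 = 7.8 km/h

7.8 km/h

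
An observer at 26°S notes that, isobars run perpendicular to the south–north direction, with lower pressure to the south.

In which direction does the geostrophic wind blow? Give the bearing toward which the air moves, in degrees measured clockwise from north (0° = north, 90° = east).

090°

The pressure-gradient force points toward the south (bearing 180°).
Geostrophic balance: in the Southern Hemisphere the Coriolis force deflects motion to the left, so the geostrophic wind blows 90° to the left of the pressure-gradient force (low pressure on the right).
Rotating 180° by 90° counterclockwise gives 090° — the wind blows toward the east.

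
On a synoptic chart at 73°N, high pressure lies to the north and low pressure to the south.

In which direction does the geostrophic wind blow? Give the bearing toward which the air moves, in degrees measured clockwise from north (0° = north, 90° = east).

The pressure-gradient force points toward the south (bearing 180°).
Geostrophic balance: in the Northern Hemisphere the Coriolis force deflects motion to the right, so the geostrophic wind blows 90° to the right of the pressure-gradient force (low pressure on the left).
Rotating 180° by 90° clockwise gives 270° — the wind blows toward the west.

270°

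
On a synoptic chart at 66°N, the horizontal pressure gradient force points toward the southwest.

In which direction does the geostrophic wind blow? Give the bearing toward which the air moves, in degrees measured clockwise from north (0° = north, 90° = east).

The pressure-gradient force points toward the southwest (bearing 225°).
Geostrophic balance: in the Northern Hemisphere the Coriolis force deflects motion to the right, so the geostrophic wind blows 90° to the right of the pressure-gradient force (low pressure on the left).
Rotating 225° by 90° clockwise gives 315° — the wind blows toward the northwest.

315°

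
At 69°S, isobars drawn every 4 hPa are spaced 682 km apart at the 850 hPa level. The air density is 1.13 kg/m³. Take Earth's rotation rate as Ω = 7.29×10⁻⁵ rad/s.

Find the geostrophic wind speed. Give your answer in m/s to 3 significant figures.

Coriolis parameter at 69°S:
f = 2Ω sin φ = 2 × 7.29×10⁻⁵ × sin 69° = 1.36×10⁻⁴ s⁻¹
Pressure gradient: |∂P/∂n| = 400 Pa / 682000 m = 5.87×10⁻⁴ Pa/m
Geostrophic balance (pressure-gradient force = Coriolis force):
V_g = (1/(fρ)) |∂P/∂n| = 5.87×10⁻⁴ / (1.36×10⁻⁴ × 1.13) = 3.81 m/s

3.81 m/s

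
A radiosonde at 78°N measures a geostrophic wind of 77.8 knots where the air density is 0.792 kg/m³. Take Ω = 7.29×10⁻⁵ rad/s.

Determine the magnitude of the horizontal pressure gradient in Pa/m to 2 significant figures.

4.5×10⁻³ Pa/m

Coriolis parameter at 78°N:
f = 2Ω sin φ = 2 × 7.29×10⁻⁵ × sin 78° = 1.43×10⁻⁴ s⁻¹
Wind speed in SI: 77.8 knots = 40.0 m/s
Geostrophic balance rearranged: |∂P/∂n| = f ρ V_g
|∂P/∂n| = 1.43×10⁻⁴ × 0.792 × 40.0 = 4.52×10⁻³ Pa/m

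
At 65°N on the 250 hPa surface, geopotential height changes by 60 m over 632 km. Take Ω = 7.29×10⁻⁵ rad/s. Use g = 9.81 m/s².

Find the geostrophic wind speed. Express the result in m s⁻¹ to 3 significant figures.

7.05 m s⁻¹

Coriolis parameter at 65°N:
f = 2Ω sin φ = 2 × 7.29×10⁻⁵ × sin 65° = 1.32×10⁻⁴ s⁻¹
Height gradient: |∂Z/∂n| = 60 m / 632000 m = 9.49×10⁻⁵
On a pressure surface, geostrophic balance gives V_g = (g/f)|∂Z/∂n|:
V_g = 9.81 × 9.49×10⁻⁵ / 1.32×10⁻⁴ = 7.05 m/s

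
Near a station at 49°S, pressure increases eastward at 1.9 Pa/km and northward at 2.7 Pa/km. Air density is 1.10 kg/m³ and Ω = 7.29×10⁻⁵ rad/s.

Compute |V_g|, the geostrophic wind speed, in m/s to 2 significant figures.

27 m/s

Coriolis parameter at 49°S:
f = 2Ω sin φ = 2 × 7.29×10⁻⁵ × sin 49° = 1.10×10⁻⁴ s⁻¹
In the Southern Hemisphere f is negative: f = −1.10×10⁻⁴ s⁻¹.
Component geostrophic relations (x east, y north):
u_g = −(1/(fρ)) ∂P/∂y,  v_g = (1/(fρ)) ∂P/∂x
u_g = −(2.7×10⁻³)/(−1.10×10⁻⁴ × 1.10) = 22.3 m/s;  v_g = (1.9×10⁻³)/(−1.10×10⁻⁴ × 1.10) = −15.7 m/s
|V_g| = √(u_g² + v_g²) = 27.3 m/s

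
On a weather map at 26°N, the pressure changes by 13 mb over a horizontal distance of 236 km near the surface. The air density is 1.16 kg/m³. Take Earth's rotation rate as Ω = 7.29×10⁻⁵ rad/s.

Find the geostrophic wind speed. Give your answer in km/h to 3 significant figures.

Coriolis parameter at 26°N:
f = 2Ω sin φ = 2 × 7.29×10⁻⁵ × sin 26° = 6.39×10⁻⁵ s⁻¹
Pressure gradient: |∂P/∂n| = 1300 Pa / 236000 m = 5.51×10⁻³ Pa/m
Geostrophic balance (pressure-gradient force = Coriolis force):
V_g = (1/(fρ)) |∂P/∂n| = 5.51×10⁻³ / (6.39×10⁻⁵ × 1.16) = 74.3 m/s
Converting: 74.3 m/s × 3.6 = 267 km/h

267 km/h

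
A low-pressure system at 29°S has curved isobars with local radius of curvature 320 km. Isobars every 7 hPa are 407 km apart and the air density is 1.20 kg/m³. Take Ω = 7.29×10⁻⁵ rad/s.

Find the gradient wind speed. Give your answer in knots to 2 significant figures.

Coriolis parameter at 29°S:
f = 2Ω sin φ = 2 × 7.29×10⁻⁵ × sin 29° = 7.07×10⁻⁵ s⁻¹
Pressure gradient: |∂P/∂n| = 700 Pa / 407000 m = 1.72×10⁻³ Pa/m
Geostrophic speed: V_g = |∂P/∂n|/(fρ) = 1.72×10⁻³/(7.07×10⁻⁵ × 1.20) = 20.3 m/s
Around a low, centrifugal force acts outward with Coriolis, so pressure-gradient force balances both:
(1/ρ)|∂P/∂n| = fV + V²/R  →  V² + fR·V − fR·V_g = 0
With fR = 7.07×10⁻⁵ × 320×10³ m = 22.6 m/s:
V = [−fR + √((fR)² + 4 fR V_g)]/2 = [−22.6 + √(22.6² + 4×22.6×20.3)]/2 = 12.9 m/s
Subgeostrophic (V < V_g = 20.3 m/s), as expected around a low.
Converting: 12.9 m/s × 1.944 = 25 knots

25 knots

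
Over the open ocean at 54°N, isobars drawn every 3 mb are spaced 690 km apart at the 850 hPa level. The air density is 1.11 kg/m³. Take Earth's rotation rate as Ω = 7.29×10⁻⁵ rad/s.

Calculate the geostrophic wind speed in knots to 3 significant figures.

Coriolis parameter at 54°N:
f = 2Ω sin φ = 2 × 7.29×10⁻⁵ × sin 54° = 1.18×10⁻⁴ s⁻¹
Pressure gradient: |∂P/∂n| = 300 Pa / 690000 m = 4.35×10⁻⁴ Pa/m
Geostrophic balance (pressure-gradient force = Coriolis force):
V_g = (1/(fρ)) |∂P/∂n| = 4.35×10⁻⁴ / (1.18×10⁻⁴ × 1.11) = 3.32 m/s
Converting: 3.32 m/s × 1.944 = 6.45 knots

6.45 knots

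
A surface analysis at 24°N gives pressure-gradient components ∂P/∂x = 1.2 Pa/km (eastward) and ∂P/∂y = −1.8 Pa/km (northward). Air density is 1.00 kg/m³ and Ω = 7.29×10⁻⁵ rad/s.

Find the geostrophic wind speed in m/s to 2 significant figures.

36 m/s

Coriolis parameter at 24°N:
f = 2Ω sin φ = 2 × 7.29×10⁻⁵ × sin 24° = 5.93×10⁻⁵ s⁻¹
Component geostrophic relations (x east, y north):
u_g = −(1/(fρ)) ∂P/∂y,  v_g = (1/(fρ)) ∂P/∂x
u_g = −(−1.8×10⁻³)/(5.93×10⁻⁵ × 1.00) = 30.4 m/s;  v_g = (1.2×10⁻³)/(5.93×10⁻⁵ × 1.00) = 20.2 m/s
|V_g| = √(u_g² + v_g²) = 36.5 m/s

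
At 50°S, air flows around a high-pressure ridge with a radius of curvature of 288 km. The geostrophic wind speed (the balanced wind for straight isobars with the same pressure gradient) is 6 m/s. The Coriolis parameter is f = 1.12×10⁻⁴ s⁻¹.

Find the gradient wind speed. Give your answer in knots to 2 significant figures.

15 knots

Around a high, pressure-gradient force acts outward with centrifugal, so Coriolis balances both:
fV = (1/ρ)|∂P/∂n| + V²/R  →  V² − fR·V + fR·V_g = 0
With fR = 1.12×10⁻⁴ × 288×10³ m = 32.3 m/s:
V = [fR − √((fR)² − 4 fR V_g)]/2 = [32.3 − √(32.3² − 4×32.3×6)]/2 = 7.97 m/s
Supergeostrophic (V > V_g = 6 m/s), as expected around a high.
Converting: 7.97 m/s × 1.944 = 15 knots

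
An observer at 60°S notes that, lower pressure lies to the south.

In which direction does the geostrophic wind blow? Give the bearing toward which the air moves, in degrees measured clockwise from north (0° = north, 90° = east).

The pressure-gradient force points toward the south (bearing 180°).
Geostrophic balance: in the Southern Hemisphere the Coriolis force deflects motion to the left, so the geostrophic wind blows 90° to the left of the pressure-gradient force (low pressure on the right).
Rotating 180° by 90° counterclockwise gives 090° — the wind blows toward the east.

090°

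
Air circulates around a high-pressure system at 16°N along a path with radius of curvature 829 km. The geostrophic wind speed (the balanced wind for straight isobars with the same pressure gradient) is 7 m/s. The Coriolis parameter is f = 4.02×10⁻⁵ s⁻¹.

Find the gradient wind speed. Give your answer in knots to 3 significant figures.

Around a high, pressure-gradient force acts outward with centrifugal, so Coriolis balances both:
fV = (1/ρ)|∂P/∂n| + V²/R  →  V² − fR·V + fR·V_g = 0
With fR = 4.02×10⁻⁵ × 829×10³ m = 33.3 m/s:
V = [fR − √((fR)² − 4 fR V_g)]/2 = [33.3 − √(33.3² − 4×33.3×7)]/2 = 10 m/s
Supergeostrophic (V > V_g = 7 m/s), as expected around a high.
Converting: 10 m/s × 1.944 = 19.4 knots

19.4 knots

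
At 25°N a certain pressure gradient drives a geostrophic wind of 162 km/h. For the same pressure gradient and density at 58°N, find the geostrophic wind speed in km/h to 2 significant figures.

With the same pressure gradient and density, V_g ∝ 1/f ∝ 1/sin φ.
V₂ = V₁ · sin φ₁ / sin φ₂ = 162 × sin 25° / sin 58°
V₂ = 162 × 0.4226/0.8480 = 81 km/h

81 km/h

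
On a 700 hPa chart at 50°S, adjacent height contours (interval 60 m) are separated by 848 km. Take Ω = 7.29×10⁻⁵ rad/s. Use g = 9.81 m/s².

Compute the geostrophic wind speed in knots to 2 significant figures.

12 knots

Coriolis parameter at 50°S:
f = 2Ω sin φ = 2 × 7.29×10⁻⁵ × sin 50° = 1.12×10⁻⁴ s⁻¹
Height gradient: |∂Z/∂n| = 60 m / 848000 m = 7.08×10⁻⁵
On a pressure surface, geostrophic balance gives V_g = (g/f)|∂Z/∂n|:
V_g = 9.81 × 7.08×10⁻⁵ / 1.12×10⁻⁴ = 6.21 m/s
Converting: 6.21 m/s × 1.944 = 12 knots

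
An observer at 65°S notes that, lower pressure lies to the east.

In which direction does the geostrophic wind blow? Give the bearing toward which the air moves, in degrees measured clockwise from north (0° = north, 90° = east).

The pressure-gradient force points toward the east (bearing 090°).
Geostrophic balance: in the Southern Hemisphere the Coriolis force deflects motion to the left, so the geostrophic wind blows 90° to the left of the pressure-gradient force (low pressure on the right).
Rotating 090° by 90° counterclockwise gives 000° — the wind blows toward the north.

000°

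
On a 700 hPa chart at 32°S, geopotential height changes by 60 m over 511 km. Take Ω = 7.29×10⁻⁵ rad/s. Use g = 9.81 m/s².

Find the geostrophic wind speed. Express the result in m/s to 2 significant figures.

15 m/s

Coriolis parameter at 32°S:
f = 2Ω sin φ = 2 × 7.29×10⁻⁵ × sin 32° = 7.73×10⁻⁵ s⁻¹
Height gradient: |∂Z/∂n| = 60 m / 511000 m = 1.17×10⁻⁴
On a pressure surface, geostrophic balance gives V_g = (g/f)|∂Z/∂n|:
V_g = 9.81 × 1.17×10⁻⁴ / 7.73×10⁻⁵ = 14.9 m/s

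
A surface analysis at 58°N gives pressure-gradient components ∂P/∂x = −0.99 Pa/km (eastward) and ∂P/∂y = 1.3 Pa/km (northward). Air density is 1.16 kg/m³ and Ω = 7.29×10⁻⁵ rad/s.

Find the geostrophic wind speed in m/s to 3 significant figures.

Coriolis parameter at 58°N:
f = 2Ω sin φ = 2 × 7.29×10⁻⁵ × sin 58° = 1.24×10⁻⁴ s⁻¹
Component geostrophic relations (x east, y north):
u_g = −(1/(fρ)) ∂P/∂y,  v_g = (1/(fρ)) ∂P/∂x
u_g = −(1.3×10⁻³)/(1.24×10⁻⁴ × 1.16) = −9.06 m/s;  v_g = (−0.99×10⁻³)/(1.24×10⁻⁴ × 1.16) = −6.90 m/s
|V_g| = √(u_g² + v_g²) = 11.4 m/s

11.4 m/s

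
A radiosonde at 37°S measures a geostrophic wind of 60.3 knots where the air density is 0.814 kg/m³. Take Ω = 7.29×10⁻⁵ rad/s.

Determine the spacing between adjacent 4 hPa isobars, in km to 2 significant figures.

180 km

Coriolis parameter at 37°S:
f = 2Ω sin φ = 2 × 7.29×10⁻⁵ × sin 37° = 8.77×10⁻⁵ s⁻¹
Wind speed in SI: 60.3 knots = 31.0 m/s
Geostrophic balance rearranged: |∂P/∂n| = f ρ V_g
|∂P/∂n| = 8.77×10⁻⁵ × 0.814 × 31.0 = 2.22×10⁻³ Pa/m
Isobar spacing: Δn = ΔP/|∂P/∂n| = 400 Pa / 2.22×10⁻³ Pa/m = 180534 m ≈ 180 km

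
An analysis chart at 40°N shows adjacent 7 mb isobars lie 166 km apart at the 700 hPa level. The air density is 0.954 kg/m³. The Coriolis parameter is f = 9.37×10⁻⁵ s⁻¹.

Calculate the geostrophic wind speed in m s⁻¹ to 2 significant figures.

Pressure gradient: |∂P/∂n| = 700 Pa / 166000 m = 4.22×10⁻³ Pa/m
Geostrophic balance (pressure-gradient force = Coriolis force):
V_g = (1/(fρ)) |∂P/∂n| = 4.22×10⁻³ / (9.37×10⁻⁵ × 0.954) = 47.2 m/s

47 m s⁻¹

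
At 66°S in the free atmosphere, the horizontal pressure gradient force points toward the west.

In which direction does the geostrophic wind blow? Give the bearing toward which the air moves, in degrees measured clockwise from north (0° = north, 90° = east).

The pressure-gradient force points toward the west (bearing 270°).
Geostrophic balance: in the Southern Hemisphere the Coriolis force deflects motion to the left, so the geostrophic wind blows 90° to the left of the pressure-gradient force (low pressure on the right).
Rotating 270° by 90° counterclockwise gives 180° — the wind blows toward the south.

180°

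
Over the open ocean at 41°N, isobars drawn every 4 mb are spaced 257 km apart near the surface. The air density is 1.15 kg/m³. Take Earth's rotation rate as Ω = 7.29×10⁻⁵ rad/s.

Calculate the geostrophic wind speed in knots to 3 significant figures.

Coriolis parameter at 41°N:
f = 2Ω sin φ = 2 × 7.29×10⁻⁵ × sin 41° = 9.57×10⁻⁵ s⁻¹
Pressure gradient: |∂P/∂n| = 400 Pa / 257000 m = 1.56×10⁻³ Pa/m
Geostrophic balance (pressure-gradient force = Coriolis force):
V_g = (1/(fρ)) |∂P/∂n| = 1.56×10⁻³ / (9.57×10⁻⁵ × 1.15) = 14.1 m/s
Converting: 14.1 m/s × 1.944 = 27.5 knots

27.5 knots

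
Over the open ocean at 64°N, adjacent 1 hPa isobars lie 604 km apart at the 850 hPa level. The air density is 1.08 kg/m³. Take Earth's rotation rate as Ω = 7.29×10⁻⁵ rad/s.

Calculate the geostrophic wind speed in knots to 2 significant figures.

2.3 knots

Coriolis parameter at 64°N:
f = 2Ω sin φ = 2 × 7.29×10⁻⁵ × sin 64° = 1.31×10⁻⁴ s⁻¹
Pressure gradient: |∂P/∂n| = 100 Pa / 604000 m = 1.66×10⁻⁴ Pa/m
Geostrophic balance (pressure-gradient force = Coriolis force):
V_g = (1/(fρ)) |∂P/∂n| = 1.66×10⁻⁴ / (1.31×10⁻⁴ × 1.08) = 1.17 m/s
Converting: 1.17 m/s × 1.944 = 2.3 knots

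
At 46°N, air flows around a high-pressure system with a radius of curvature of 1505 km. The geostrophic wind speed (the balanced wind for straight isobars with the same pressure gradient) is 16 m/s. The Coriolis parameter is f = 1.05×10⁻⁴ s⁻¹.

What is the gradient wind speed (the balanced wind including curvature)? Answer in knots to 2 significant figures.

Around a high, pressure-gradient force acts outward with centrifugal, so Coriolis balances both:
fV = (1/ρ)|∂P/∂n| + V²/R  →  V² − fR·V + fR·V_g = 0
With fR = 1.05×10⁻⁴ × 1505×10³ m = 158 m/s:
V = [fR − √((fR)² − 4 fR V_g)]/2 = [158 − √(158² − 4×158×16)]/2 = 18.1 m/s
Supergeostrophic (V > V_g = 16 m/s), as expected around a high.
Converting: 18.1 m/s × 1.944 = 35 knots

35 knots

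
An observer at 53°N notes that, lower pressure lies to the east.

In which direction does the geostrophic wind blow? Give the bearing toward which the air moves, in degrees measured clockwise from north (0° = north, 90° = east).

180°

The pressure-gradient force points toward the east (bearing 090°).
Geostrophic balance: in the Northern Hemisphere the Coriolis force deflects motion to the right, so the geostrophic wind blows 90° to the right of the pressure-gradient force (low pressure on the left).
Rotating 090° by 90° clockwise gives 180° — the wind blows toward the south.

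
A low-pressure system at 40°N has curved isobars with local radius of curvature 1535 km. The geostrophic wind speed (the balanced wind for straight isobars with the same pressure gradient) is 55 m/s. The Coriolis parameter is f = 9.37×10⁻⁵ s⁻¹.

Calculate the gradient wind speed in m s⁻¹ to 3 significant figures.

42.5 m s⁻¹

Around a low, centrifugal force acts outward with Coriolis, so pressure-gradient force balances both:
(1/ρ)|∂P/∂n| = fV + V²/R  →  V² + fR·V − fR·V_g = 0
With fR = 9.37×10⁻⁵ × 1535×10³ m = 144 m/s:
V = [−fR + √((fR)² + 4 fR V_g)]/2 = [−144 + √(144² + 4×144×55)]/2 = 42.5 m/s
Subgeostrophic (V < V_g = 55 m/s), as expected around a low.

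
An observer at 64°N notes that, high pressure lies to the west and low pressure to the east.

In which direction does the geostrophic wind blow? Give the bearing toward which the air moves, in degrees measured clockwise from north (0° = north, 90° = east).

180°

The pressure-gradient force points toward the east (bearing 090°).
Geostrophic balance: in the Northern Hemisphere the Coriolis force deflects motion to the right, so the geostrophic wind blows 90° to the right of the pressure-gradient force (low pressure on the left).
Rotating 090° by 90° clockwise gives 180° — the wind blows toward the south.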